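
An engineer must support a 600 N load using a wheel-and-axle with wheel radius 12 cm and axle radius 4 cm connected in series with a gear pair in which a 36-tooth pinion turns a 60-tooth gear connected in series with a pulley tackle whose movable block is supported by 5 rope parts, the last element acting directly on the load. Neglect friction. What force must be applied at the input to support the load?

24 N

Wheel-and-axle MA = R/r = 12/4 = 3.
Gear pair MA = 60/36 = 1.6667.
Block-and-tackle MA = number of supporting rope parts = 5.
Combined ideal MA = 3 × 1.6667 × 5 = 25.
Effort = load / MA = 600 / 25 = 24 N.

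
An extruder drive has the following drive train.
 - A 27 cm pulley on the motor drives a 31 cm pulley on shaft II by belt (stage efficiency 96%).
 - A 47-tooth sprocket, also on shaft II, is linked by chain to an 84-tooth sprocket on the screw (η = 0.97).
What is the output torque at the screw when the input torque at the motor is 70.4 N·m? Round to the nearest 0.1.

134.5 N·m

After the belt (31/27): 70.4 × 1.1481 × 0.96 = 77.596 N·m
After the chain (84/47): 77.596 × 1.7872 × 0.97 = 134.52 N·m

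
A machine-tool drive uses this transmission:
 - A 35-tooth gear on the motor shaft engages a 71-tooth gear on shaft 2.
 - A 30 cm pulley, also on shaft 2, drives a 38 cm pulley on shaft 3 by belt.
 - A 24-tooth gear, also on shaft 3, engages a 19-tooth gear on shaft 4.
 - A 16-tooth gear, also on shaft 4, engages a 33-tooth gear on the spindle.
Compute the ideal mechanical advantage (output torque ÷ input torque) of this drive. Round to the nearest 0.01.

4.20

Each stage contributes driven/driver: gear mesh 71/35 = 2.0286, belt 38/30 = 1.2667, gear mesh 19/24 = 0.79167, gear mesh 33/16 = 2.0625.
Overall: 2.0286 × 1.2667 × 0.79167 × 2.0625 = 4.1956.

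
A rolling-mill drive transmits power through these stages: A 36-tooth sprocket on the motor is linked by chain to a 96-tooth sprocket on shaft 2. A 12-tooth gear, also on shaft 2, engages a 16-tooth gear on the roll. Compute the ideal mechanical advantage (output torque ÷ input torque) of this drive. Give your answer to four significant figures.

3.556

Each stage contributes driven/driver: chain 96/36 = 2.6667, gear mesh 16/12 = 1.3333.
Overall: 2.6667 × 1.3333 = 3.5556.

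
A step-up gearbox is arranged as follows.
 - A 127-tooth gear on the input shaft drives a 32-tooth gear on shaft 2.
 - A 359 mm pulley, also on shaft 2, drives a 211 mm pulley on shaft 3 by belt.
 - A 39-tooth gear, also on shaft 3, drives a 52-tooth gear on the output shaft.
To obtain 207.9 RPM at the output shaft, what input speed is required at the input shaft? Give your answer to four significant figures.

41.05 RPM

Overall ratio R = 0.25197 × 0.58774 × 1.3333 = 0.19746.
Required input speed = output speed × R = 207.9 × 0.19746 = 41.051 RPM.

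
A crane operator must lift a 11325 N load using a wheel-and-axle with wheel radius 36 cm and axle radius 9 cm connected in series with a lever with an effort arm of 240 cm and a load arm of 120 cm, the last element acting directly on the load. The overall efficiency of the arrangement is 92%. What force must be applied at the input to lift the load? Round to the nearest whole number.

1539 N

Wheel-and-axle MA = R/r = 36/9 = 4.
Lever MA = effort arm / load arm = 240/120 = 2.
Combined ideal MA = 4 × 2 = 8.
Actual MA = 8 × 0.92 = 7.36.
Effort = load / actual MA = 11325 / 7.36 = 1538.7 N.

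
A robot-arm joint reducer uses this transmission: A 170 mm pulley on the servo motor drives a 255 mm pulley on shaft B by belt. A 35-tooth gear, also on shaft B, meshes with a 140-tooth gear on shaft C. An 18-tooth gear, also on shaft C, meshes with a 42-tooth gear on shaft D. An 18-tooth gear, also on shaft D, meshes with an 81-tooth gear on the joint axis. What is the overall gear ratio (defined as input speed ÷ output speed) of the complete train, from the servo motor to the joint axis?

Each stage contributes driven/driver: belt 255/170 = 1.5, gear mesh 140/35 = 4, gear mesh 42/18 = 2.3333, gear mesh 81/18 = 4.5.
Overall: 1.5 × 4 × 2.3333 × 4.5 = 63.

63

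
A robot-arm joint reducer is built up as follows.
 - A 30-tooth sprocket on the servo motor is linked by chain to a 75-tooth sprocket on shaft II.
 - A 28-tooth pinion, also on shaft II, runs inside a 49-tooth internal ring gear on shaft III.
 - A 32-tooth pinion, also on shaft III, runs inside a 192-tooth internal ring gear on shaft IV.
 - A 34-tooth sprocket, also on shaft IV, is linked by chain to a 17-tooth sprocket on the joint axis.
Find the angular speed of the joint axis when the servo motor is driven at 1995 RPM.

chain 75/30 = 2.5 → 1995/2.5 = 798 RPM
internal gear 49/28 = 1.75 → 798/1.75 = 456 RPM
internal gear 192/32 = 6 → 456/6 = 76 RPM
chain 17/34 = 0.5 → 76/0.5 = 152 RPM

152 RPM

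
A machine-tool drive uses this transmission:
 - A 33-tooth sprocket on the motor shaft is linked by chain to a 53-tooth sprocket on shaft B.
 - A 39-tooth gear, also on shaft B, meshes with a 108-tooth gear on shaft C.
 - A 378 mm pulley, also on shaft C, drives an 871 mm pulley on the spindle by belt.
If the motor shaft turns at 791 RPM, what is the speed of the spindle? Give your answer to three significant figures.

Chain: ratio = 53/33 = 1.6061, so shaft B turns at 791 / 1.6061 = 492.51 RPM.
Gear mesh: ratio = 108/39 = 2.7692, so shaft C turns at 492.51 / 2.7692 = 177.85 RPM.
Belt: ratio = 871/378 = 2.3042, so the spindle turns at 177.85 / 2.3042 = 77.184 RPM.

77.2 RPM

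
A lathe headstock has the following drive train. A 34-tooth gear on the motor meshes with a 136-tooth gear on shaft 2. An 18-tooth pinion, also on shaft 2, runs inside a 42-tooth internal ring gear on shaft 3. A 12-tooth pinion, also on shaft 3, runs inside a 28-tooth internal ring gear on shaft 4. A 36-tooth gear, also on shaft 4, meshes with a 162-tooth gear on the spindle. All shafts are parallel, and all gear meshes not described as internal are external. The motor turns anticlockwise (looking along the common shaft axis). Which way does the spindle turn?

anticlockwise

the motor → shaft 2: external mesh, 1 reversal → CW.
shaft 2 → shaft 3: internal mesh, same direction → CW.
shaft 3 → shaft 4: internal mesh, same direction → CW.
shaft 4 → the spindle: external mesh, 1 reversal → CCW.
2 reversals in total — an even number — so the spindle turns the same way as the motor.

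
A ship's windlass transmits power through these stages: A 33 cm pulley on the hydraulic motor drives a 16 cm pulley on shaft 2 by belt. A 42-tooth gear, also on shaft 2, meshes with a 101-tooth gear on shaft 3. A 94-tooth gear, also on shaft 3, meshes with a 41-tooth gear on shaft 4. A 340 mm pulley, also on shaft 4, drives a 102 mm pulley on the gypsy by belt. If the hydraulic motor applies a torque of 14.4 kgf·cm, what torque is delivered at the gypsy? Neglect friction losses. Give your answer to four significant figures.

2.197 kgf·cm

After the belt (16/33): 14.4 × 0.48485 = 6.9818 kgf·cm
After the gear mesh (101/42): 6.9818 × 2.4048 = 16.79 kgf·cm
After the gear mesh (41/94): 16.79 × 0.43617 = 7.3231 kgf·cm
After the belt (102/340): 7.3231 × 0.3 = 2.1969 kgf·cm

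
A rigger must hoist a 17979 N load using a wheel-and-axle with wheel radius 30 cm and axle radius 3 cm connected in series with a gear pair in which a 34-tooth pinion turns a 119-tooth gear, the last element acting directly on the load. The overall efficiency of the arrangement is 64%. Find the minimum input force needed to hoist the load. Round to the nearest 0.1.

802.6 N

Wheel-and-axle MA = R/r = 30/3 = 10.
Gear pair MA = 119/34 = 3.5.
Combined ideal MA = 10 × 3.5 = 35.
Actual MA = 35 × 0.64 = 22.4.
Effort = load / actual MA = 17979 / 22.4 = 802.63 N.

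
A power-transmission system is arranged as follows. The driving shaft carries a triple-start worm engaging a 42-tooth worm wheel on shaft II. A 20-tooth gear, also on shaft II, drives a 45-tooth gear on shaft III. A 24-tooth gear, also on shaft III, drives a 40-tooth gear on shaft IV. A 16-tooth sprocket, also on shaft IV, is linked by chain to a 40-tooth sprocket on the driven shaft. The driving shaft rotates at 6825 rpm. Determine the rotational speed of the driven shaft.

the driving shaft → shaft II (worm, 42/3): 6825 ÷ 14 = 487.5 rpm
shaft II → shaft III (gear mesh, 45/20): 487.5 ÷ 2.25 = 216.67 rpm
shaft III → shaft IV (gear mesh, 40/24): 216.67 ÷ 1.6667 = 130 rpm
shaft IV → the driven shaft (chain, 40/16): 130 ÷ 2.5 = 52 rpm

52 rpm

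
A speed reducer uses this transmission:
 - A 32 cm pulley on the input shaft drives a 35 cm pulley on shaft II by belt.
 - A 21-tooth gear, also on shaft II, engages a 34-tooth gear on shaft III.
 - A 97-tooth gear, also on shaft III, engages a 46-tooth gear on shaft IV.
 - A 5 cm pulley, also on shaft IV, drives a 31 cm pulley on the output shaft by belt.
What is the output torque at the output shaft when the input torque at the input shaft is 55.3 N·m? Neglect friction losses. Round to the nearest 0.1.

287.9 N·m

belt 35/32 = 1.0938 → τ = 55.3·1.0938 = 60.484 N·m
gear mesh 34/21 = 1.619 → τ = 60.484·1.619 = 97.927 N·m
gear mesh 46/97 = 0.47423 → τ = 97.927·0.47423 = 46.44 N·m
belt 31/5 = 6.2 → τ = 46.44·6.2 = 287.93 N·m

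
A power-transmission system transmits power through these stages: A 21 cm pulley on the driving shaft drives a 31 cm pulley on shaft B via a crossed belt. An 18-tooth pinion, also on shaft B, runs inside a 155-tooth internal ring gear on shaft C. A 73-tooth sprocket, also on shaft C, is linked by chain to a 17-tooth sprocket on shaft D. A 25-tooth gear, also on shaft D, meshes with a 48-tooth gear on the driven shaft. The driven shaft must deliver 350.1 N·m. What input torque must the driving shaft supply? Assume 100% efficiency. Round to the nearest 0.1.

61.6 N·m

Overall ratio R = 1.4762 × 8.6111 × 0.23288 × 1.92 = 5.6837.
Input torque = output torque / R = 350.1 / 5.6837 = 61.598 N·m.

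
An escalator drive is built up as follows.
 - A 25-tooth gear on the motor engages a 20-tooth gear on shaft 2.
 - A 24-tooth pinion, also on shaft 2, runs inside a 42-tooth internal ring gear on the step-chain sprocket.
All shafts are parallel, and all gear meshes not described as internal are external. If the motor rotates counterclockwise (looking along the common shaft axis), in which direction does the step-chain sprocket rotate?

clockwise

the motor → shaft 2: external mesh, 1 reversal → CW.
shaft 2 → the step-chain sprocket: internal mesh, same direction → CW.
1 reversal in total — an odd number — so the step-chain sprocket turns opposite to the motor.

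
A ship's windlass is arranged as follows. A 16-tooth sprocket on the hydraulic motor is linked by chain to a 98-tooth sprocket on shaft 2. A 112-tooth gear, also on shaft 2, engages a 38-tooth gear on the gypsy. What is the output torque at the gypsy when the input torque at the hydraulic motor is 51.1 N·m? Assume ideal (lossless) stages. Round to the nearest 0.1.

Chain: ratio = 98/16 = 6.125; torque at shaft 2 = 51.1 × 6.125 = 312.99 N·m.
Gear mesh: ratio = 38/112 = 0.33929; torque at the gypsy = 312.99 × 0.33929 = 106.19 N·m.

106.2 N·m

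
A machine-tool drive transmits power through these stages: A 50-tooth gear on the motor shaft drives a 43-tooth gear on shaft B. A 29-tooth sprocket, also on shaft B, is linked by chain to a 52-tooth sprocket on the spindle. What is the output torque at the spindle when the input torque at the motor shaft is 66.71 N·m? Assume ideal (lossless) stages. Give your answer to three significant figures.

After the gear mesh (43/50): 66.71 × 0.86 = 57.371 N·m
After the chain (52/29): 57.371 × 1.7931 = 102.87 N·m

103 N·m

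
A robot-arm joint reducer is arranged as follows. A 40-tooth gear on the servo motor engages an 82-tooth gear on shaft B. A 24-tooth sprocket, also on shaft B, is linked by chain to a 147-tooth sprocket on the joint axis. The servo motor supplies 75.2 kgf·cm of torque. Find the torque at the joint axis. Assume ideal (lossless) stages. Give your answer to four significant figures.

gear mesh 82/40 = 2.05 → τ = 75.2·2.05 = 154.16 kgf·cm
chain 147/24 = 6.125 → τ = 154.16·6.125 = 944.23 kgf·cm

944.2 kgf·cm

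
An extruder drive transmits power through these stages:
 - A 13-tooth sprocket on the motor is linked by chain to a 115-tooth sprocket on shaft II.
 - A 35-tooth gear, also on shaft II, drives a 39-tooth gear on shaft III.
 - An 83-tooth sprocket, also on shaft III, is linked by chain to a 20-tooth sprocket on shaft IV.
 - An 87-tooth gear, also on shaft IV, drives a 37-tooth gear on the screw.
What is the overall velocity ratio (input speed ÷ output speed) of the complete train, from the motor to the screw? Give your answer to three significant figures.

1.01

Each stage contributes driven/driver: chain 115/13 = 8.8462, gear mesh 39/35 = 1.1143, chain 20/83 = 0.24096, gear mesh 37/87 = 0.42529.
Overall: 8.8462 × 1.1143 × 0.24096 × 0.42529 = 1.0101.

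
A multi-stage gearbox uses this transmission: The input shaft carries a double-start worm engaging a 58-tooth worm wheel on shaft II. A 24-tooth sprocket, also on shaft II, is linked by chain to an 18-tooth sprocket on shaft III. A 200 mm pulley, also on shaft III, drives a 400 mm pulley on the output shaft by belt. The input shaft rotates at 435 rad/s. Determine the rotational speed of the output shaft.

Worm: ratio = 58/2 = 29, so shaft II turns at 435 / 29 = 15 rad/s.
Chain: ratio = 18/24 = 0.75, so shaft III turns at 15 / 0.75 = 20 rad/s.
Belt: ratio = 400/200 = 2, so the output shaft turns at 20 / 2 = 10 rad/s.

10 rad/s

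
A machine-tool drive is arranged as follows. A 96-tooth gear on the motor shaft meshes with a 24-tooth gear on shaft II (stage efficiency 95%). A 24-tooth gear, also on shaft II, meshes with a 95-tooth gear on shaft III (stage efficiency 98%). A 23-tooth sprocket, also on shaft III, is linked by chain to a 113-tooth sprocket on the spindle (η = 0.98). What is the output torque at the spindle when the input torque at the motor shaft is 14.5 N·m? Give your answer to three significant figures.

64.3 N·m

gear mesh 24/96 = 0.25 → τ = 14.5·0.25·0.95 = 3.4437 N·m
gear mesh 95/24 = 3.9583 → τ = 3.4437·3.9583·0.98 = 13.359 N·m
chain 113/23 = 4.913 → τ = 13.359·4.913·0.98 = 64.32 N·m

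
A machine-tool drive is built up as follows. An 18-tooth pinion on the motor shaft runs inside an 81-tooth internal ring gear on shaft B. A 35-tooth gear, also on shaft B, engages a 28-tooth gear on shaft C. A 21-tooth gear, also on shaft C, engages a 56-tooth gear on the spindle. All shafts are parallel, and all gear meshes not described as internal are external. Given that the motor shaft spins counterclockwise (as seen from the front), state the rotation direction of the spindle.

the motor shaft → shaft B: internal mesh, same direction → CCW.
shaft B → shaft C: external mesh, 1 reversal → CW.
shaft C → the spindle: external mesh, 1 reversal → CCW.
2 reversals in total — an even number — so the spindle turns the same way as the motor shaft.

counterclockwise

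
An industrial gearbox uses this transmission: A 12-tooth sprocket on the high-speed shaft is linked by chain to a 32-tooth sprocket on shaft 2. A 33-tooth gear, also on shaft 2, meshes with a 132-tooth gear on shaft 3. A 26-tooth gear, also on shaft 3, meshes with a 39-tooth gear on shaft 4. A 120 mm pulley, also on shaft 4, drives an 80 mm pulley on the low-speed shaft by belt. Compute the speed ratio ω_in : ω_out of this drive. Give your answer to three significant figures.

Each stage contributes driven/driver: chain 32/12 = 2.6667, gear mesh 132/33 = 4, gear mesh 39/26 = 1.5, belt 80/120 = 0.66667.
Overall: 2.6667 × 4 × 1.5 × 0.66667 = 10.667.

10.7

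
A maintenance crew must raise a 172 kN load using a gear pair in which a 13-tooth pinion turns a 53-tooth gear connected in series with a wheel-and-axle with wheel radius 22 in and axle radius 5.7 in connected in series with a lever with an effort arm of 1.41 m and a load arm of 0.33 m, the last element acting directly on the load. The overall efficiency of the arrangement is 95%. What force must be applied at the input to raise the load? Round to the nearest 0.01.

2.69 kN

Gear pair MA = 53/13 = 4.0769.
Wheel-and-axle MA = R/r = 22/5.7 = 3.8596.
Lever MA = effort arm / load arm = 1.41/0.33 = 4.2727.
Combined ideal MA = 4.0769 × 3.8596 × 4.2727 = 67.233.
Actual MA = 67.233 × 0.95 = 63.872.
Effort = load / actual MA = 172 / 63.872 = 2.6929 kN.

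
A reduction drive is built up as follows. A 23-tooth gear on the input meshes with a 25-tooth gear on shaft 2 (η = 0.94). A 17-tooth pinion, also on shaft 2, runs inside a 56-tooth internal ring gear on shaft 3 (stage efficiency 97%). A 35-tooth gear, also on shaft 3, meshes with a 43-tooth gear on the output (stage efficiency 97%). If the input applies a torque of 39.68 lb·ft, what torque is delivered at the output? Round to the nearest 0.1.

154.4 lb·ft

Gear mesh: ratio = 25/23 = 1.087; torque at shaft 2 = 39.68 × 1.087 × 0.94 = 40.543 lb·ft.
Internal gear: ratio = 56/17 = 3.2941; torque at shaft 3 = 40.543 × 3.2941 × 0.97 = 129.55 lb·ft.
Gear mesh: ratio = 43/35 = 1.2286; torque at the output = 129.55 × 1.2286 × 0.97 = 154.38 lb·ft.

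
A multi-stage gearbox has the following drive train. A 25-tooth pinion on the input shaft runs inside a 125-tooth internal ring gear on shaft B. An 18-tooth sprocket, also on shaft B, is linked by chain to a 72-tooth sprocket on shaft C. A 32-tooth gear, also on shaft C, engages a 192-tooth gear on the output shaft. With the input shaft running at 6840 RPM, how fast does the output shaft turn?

57 RPM

internal gear 125/25 = 5 → 6840/5 = 1368 RPM
chain 72/18 = 4 → 1368/4 = 342 RPM
gear mesh 192/32 = 6 → 342/6 = 57 RPM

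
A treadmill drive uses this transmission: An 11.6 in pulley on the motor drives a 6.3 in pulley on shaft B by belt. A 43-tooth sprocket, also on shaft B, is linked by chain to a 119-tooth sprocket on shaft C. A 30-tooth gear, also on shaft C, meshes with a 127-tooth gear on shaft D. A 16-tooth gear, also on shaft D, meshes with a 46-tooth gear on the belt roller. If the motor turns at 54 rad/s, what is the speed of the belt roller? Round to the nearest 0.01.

2.95 rad/s

belt 6.3/11.6 = 0.5431 → 54/0.5431 = 99.429 rad/s
chain 119/43 = 2.7674 → 99.429/2.7674 = 35.928 rad/s
gear mesh 127/30 = 4.2333 → 35.928/4.2333 = 8.4869 rad/s
gear mesh 46/16 = 2.875 → 8.4869/2.875 = 2.952 rad/s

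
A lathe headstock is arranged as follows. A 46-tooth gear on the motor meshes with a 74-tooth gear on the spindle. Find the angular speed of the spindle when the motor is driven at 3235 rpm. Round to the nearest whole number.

gear mesh 74/46 = 1.6087 → 3235/1.6087 = 2010.9 rpm

2011 rpm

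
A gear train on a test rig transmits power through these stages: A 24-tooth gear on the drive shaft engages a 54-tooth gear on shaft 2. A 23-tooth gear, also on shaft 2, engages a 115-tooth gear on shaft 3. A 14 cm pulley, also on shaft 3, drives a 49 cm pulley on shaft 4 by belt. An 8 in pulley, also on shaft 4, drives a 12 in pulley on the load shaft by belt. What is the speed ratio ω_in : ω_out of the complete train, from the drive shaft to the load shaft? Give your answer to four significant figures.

59.06

Each stage contributes driven/driver: gear mesh 54/24 = 2.25, gear mesh 115/23 = 5, belt 49/14 = 3.5, belt 12/8 = 1.5.
Overall: 2.25 × 5 × 3.5 × 1.5 = 59.062.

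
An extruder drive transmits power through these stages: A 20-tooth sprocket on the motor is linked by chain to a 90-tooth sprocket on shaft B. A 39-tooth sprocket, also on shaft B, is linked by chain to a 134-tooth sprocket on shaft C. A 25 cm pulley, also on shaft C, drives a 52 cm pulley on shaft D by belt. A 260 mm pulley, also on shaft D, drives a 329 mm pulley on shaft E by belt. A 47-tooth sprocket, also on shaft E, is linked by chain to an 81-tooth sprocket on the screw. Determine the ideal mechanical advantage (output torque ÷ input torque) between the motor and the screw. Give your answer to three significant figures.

Each stage contributes driven/driver: chain 90/20 = 4.5, chain 134/39 = 3.4359, belt 52/25 = 2.08, belt 329/260 = 1.2654, chain 81/47 = 1.7234.
Overall: 4.5 × 3.4359 × 2.08 × 1.2654 × 1.7234 = 70.134.

70.1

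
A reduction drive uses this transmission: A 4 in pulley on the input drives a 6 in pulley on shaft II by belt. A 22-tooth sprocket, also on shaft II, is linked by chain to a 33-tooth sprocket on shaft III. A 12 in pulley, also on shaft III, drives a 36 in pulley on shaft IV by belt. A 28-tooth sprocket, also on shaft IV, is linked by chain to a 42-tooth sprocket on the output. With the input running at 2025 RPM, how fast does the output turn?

belt 6/4 = 1.5 → 2025/1.5 = 1350 RPM
chain 33/22 = 1.5 → 1350/1.5 = 900 RPM
belt 36/12 = 3 → 900/3 = 300 RPM
chain 42/28 = 1.5 → 300/1.5 = 200 RPM

200 RPM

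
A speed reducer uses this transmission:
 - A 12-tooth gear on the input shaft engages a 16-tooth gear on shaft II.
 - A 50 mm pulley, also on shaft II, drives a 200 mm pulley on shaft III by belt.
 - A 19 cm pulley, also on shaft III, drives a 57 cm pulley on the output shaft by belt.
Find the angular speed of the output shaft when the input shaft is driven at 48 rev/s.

gear mesh 16/12 = 1.3333 → 48/1.3333 = 36 rev/s
belt 200/50 = 4 → 36/4 = 9 rev/s
belt 57/19 = 3 → 9/3 = 3 rev/s

3 rev/s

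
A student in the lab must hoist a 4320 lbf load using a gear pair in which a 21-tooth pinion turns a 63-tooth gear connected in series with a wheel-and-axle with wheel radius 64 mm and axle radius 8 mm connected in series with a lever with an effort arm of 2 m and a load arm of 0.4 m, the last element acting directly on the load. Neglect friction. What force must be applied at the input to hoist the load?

36 lbf

Gear pair MA = 63/21 = 3.
Wheel-and-axle MA = R/r = 64/8 = 8.
Lever MA = effort arm / load arm = 2/0.4 = 5.
Combined ideal MA = 3 × 8 × 5 = 120.
Effort = load / MA = 4320 / 120 = 36 lbf.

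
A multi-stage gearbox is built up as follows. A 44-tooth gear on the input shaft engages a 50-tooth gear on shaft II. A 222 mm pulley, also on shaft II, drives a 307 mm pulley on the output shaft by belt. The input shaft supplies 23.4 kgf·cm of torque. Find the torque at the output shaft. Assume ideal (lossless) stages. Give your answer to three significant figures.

Gear mesh: ratio = 50/44 = 1.1364; torque at shaft II = 23.4 × 1.1364 = 26.591 kgf·cm.
Belt: ratio = 307/222 = 1.3829; torque at the output shaft = 26.591 × 1.3829 = 36.772 kgf·cm.

36.8 kgf·cm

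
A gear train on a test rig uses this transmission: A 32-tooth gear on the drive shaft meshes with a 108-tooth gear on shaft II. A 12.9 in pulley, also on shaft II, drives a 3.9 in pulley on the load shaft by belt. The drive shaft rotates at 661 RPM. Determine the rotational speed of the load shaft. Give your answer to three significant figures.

the drive shaft → shaft II (gear mesh, 108/32): 661 ÷ 3.375 = 195.85 RPM
shaft II → the load shaft (belt, 3.9/12.9): 195.85 ÷ 0.30233 = 647.82 RPM

648 RPM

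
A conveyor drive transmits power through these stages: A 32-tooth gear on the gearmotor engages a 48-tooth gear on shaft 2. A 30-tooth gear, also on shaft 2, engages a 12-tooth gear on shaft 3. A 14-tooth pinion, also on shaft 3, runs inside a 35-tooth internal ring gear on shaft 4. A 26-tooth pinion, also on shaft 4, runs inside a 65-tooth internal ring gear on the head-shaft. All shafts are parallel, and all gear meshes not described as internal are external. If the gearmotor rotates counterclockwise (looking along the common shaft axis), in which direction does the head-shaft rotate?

counterclockwise

the gearmotor → shaft 2: external mesh, 1 reversal → CW.
shaft 2 → shaft 3: external mesh, 1 reversal → CCW.
shaft 3 → shaft 4: internal mesh, same direction → CCW.
shaft 4 → the head-shaft: internal mesh, same direction → CCW.
2 reversals in total — an even number — so the head-shaft turns the same way as the gearmotor.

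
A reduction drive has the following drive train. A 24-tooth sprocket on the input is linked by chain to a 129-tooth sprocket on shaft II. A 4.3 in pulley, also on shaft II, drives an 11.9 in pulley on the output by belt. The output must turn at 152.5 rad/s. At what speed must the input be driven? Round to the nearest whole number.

Overall ratio R = 5.375 × 2.7674 = 14.875.
Required input speed = output speed × R = 152.5 × 14.875 = 2268.4 rad/s.

2268 rad/s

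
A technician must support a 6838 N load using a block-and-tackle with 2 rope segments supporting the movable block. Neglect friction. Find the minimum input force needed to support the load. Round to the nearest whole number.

3419 N

Block-and-tackle MA = number of supporting rope parts = 2.
Effort = load / MA = 6838 / 2 = 3419 N.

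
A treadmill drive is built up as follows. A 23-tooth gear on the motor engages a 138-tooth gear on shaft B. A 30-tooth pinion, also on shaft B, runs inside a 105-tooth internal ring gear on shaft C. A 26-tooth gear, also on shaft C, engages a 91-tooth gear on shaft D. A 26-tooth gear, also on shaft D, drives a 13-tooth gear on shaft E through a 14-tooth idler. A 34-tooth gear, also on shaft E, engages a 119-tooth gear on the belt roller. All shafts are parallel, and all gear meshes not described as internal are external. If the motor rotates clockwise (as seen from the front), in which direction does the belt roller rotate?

the motor → shaft B: external mesh, 1 reversal → CCW.
shaft B → shaft C: internal mesh, same direction → CCW.
shaft C → shaft D: external mesh, 1 reversal → CW.
shaft D → shaft E: driver → idler → driven is 2 external meshes, 2 reversals → CW.
shaft E → the belt roller: external mesh, 1 reversal → CCW.
5 reversals in total — an odd number — so the belt roller turns opposite to the motor.

counterclockwise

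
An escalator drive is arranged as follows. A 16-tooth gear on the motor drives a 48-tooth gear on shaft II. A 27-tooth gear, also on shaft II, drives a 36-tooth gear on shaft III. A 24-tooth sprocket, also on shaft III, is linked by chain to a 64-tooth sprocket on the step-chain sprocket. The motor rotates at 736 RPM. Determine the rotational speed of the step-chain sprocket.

69 RPM

the motor → shaft II (gear mesh, 48/16): 736 ÷ 3 = 245.33 RPM
shaft II → shaft III (gear mesh, 36/27): 245.33 ÷ 1.3333 = 184 RPM
shaft III → the step-chain sprocket (chain, 64/24): 184 ÷ 2.6667 = 69 RPM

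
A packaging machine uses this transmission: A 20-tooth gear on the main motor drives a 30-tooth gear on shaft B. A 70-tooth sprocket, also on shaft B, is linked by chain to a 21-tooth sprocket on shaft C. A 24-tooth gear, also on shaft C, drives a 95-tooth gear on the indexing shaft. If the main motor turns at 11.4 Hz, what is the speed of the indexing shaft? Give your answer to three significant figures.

6.40 Hz

Gear mesh: ratio = 30/20 = 1.5, so shaft B turns at 11.4 / 1.5 = 7.6 Hz.
Chain: ratio = 21/70 = 0.3, so shaft C turns at 7.6 / 0.3 = 25.333 Hz.
Gear mesh: ratio = 95/24 = 3.9583, so the indexing shaft turns at 25.333 / 3.9583 = 6.4 Hz.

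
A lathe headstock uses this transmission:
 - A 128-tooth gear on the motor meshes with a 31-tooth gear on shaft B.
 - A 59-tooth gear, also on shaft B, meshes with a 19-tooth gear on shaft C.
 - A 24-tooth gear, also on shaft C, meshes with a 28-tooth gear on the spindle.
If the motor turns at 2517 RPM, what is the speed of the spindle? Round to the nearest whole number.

27662 RPM

gear mesh 31/128 = 0.24219 → 2517/0.24219 = 10393 RPM
gear mesh 19/59 = 0.32203 → 10393/0.32203 = 32272 RPM
gear mesh 28/24 = 1.1667 → 32272/1.1667 = 27662 RPM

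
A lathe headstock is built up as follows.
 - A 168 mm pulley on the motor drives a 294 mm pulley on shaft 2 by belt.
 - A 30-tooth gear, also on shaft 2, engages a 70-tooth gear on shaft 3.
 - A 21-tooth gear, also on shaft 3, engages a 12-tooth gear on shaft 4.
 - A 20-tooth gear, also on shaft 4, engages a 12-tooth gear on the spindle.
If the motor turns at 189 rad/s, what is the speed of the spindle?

135 rad/s

Belt: ratio = 294/168 = 1.75, so shaft 2 turns at 189 / 1.75 = 108 rad/s.
Gear mesh: ratio = 70/30 = 2.3333, so shaft 3 turns at 108 / 2.3333 = 46.286 rad/s.
Gear mesh: ratio = 12/21 = 0.57143, so shaft 4 turns at 46.286 / 0.57143 = 81 rad/s.
Gear mesh: ratio = 12/20 = 0.6, so the spindle turns at 81 / 0.6 = 135 rad/s.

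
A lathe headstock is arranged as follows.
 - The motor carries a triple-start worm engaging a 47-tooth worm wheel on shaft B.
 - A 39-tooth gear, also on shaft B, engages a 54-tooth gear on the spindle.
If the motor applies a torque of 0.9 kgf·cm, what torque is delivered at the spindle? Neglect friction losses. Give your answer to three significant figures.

19.5 kgf·cm

Worm: ratio = 47/3 = 15.667; torque at shaft B = 0.9 × 15.667 = 14.1 kgf·cm.
Gear mesh: ratio = 54/39 = 1.3846; torque at the spindle = 14.1 × 1.3846 = 19.523 kgf·cm.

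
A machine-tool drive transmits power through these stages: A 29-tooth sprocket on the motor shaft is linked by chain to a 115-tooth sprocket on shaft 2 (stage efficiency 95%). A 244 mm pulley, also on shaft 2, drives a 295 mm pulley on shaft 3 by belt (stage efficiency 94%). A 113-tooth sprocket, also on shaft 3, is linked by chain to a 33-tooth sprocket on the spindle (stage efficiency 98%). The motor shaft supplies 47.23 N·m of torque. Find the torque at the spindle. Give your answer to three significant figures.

After the chain (115/29): 47.23 × 3.9655 × 0.95 = 177.93 N·m
After the belt (295/244): 177.93 × 1.209 × 0.94 = 202.21 N·m
After the chain (33/113): 202.21 × 0.29204 × 0.98 = 57.871 N·m

57.9 N·m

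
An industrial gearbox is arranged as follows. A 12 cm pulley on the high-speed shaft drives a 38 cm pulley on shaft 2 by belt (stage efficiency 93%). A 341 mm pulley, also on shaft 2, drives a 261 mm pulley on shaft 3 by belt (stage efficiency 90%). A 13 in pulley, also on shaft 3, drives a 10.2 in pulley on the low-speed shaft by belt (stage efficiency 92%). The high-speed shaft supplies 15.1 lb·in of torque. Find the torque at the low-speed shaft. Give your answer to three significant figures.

22.1 lb·in

belt 38/12 = 3.1667 → τ = 15.1·3.1667·0.93 = 44.469 lb·in
belt 261/341 = 0.7654 → τ = 44.469·0.7654·0.90 = 30.633 lb·in
belt 10.2/13 = 0.78462 → τ = 30.633·0.78462·0.92 = 22.112 lb·in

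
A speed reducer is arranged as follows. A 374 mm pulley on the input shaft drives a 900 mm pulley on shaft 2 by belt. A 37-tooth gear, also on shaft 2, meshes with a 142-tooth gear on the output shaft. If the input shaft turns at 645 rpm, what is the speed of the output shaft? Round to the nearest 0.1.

69.8 rpm

the input shaft → shaft 2 (belt, 900/374): 645 ÷ 2.4064 = 268.03 rpm
shaft 2 → the output shaft (gear mesh, 142/37): 268.03 ÷ 3.8378 = 69.84 rpm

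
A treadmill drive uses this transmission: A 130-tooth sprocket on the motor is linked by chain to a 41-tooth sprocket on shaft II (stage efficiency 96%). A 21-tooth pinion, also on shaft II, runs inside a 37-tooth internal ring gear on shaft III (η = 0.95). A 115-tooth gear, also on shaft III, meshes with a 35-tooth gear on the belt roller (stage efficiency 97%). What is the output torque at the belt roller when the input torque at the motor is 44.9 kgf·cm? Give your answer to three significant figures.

After the chain (41/130): 44.9 × 0.31538 × 0.96 = 13.594 kgf·cm
After the internal gear (37/21): 13.594 × 1.7619 × 0.95 = 22.754 kgf·cm
After the gear mesh (35/115): 22.754 × 0.30435 × 0.97 = 6.7175 kgf·cm

6.72 kgf·cm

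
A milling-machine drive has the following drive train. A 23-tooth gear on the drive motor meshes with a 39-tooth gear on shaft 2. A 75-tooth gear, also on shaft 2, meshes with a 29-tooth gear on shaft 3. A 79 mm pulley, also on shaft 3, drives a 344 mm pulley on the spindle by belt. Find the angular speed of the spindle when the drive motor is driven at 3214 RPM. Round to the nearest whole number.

gear mesh 39/23 = 1.6957 → 3214/1.6957 = 1895.4 RPM
gear mesh 29/75 = 0.38667 → 1895.4/0.38667 = 4902 RPM
belt 344/79 = 4.3544 → 4902/4.3544 = 1125.7 RPM

1126 RPM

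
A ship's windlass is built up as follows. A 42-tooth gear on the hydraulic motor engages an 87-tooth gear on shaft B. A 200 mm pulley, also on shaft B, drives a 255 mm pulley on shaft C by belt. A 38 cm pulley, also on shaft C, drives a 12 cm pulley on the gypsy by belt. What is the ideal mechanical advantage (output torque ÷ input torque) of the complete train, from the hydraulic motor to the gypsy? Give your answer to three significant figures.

0.834

Each stage contributes driven/driver: gear mesh 87/42 = 2.0714, belt 255/200 = 1.275, belt 12/38 = 0.31579.
Overall: 2.0714 × 1.275 × 0.31579 = 0.83402.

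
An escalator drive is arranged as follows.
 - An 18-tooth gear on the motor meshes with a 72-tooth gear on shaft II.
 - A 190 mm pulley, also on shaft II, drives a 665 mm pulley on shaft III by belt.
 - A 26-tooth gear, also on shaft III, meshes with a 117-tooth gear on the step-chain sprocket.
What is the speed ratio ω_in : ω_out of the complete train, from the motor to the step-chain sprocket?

63

Each stage contributes driven/driver: gear mesh 72/18 = 4, belt 665/190 = 3.5, gear mesh 117/26 = 4.5.
Overall: 4 × 3.5 × 4.5 = 63.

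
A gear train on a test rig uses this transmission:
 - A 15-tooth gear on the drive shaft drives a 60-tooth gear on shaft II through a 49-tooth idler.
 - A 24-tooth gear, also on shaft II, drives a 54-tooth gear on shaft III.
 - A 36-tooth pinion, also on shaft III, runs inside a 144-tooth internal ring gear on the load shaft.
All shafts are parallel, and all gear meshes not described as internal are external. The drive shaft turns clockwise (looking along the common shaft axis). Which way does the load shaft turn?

the drive shaft → shaft II: driver → idler → driven is 2 external meshes, 2 reversals → CW.
shaft II → shaft III: external mesh, 1 reversal → CCW.
shaft III → the load shaft: internal mesh, same direction → CCW.
3 reversals in total — an odd number — so the load shaft turns opposite to the drive shaft.

anticlockwise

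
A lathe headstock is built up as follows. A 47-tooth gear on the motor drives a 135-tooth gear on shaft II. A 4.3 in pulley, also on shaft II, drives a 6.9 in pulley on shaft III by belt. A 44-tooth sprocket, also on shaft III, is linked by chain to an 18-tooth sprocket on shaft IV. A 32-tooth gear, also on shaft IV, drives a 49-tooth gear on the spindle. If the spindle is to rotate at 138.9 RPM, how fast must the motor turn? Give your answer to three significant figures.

Overall ratio R = 2.8723 × 1.6047 × 0.40909 × 1.5312 = 2.8872.
Required input speed = output speed × R = 138.9 × 2.8872 = 401.04 RPM.

401 RPM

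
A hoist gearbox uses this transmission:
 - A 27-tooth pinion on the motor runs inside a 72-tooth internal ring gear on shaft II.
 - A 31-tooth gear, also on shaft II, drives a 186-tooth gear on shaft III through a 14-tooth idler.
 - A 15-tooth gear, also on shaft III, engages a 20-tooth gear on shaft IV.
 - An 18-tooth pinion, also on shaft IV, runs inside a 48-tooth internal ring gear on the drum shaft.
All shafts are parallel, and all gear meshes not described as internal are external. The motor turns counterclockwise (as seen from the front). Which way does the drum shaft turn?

clockwise

the motor → shaft II: internal mesh, same direction → CCW.
shaft II → shaft III: driver → idler → driven is 2 external meshes, 2 reversals → CCW.
shaft III → shaft IV: external mesh, 1 reversal → CW.
shaft IV → the drum shaft: internal mesh, same direction → CW.
3 reversals in total — an odd number — so the drum shaft turns opposite to the motor.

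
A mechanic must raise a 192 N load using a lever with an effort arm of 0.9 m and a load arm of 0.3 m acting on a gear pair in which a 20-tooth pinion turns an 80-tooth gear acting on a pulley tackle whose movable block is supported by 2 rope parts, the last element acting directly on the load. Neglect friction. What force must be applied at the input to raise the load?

8 N

Lever MA = effort arm / load arm = 0.9/0.3 = 3.
Gear pair MA = 80/20 = 4.
Block-and-tackle MA = number of supporting rope parts = 2.
Combined ideal MA = 3 × 4 × 2 = 24.
Effort = load / MA = 192 / 24 = 8 N.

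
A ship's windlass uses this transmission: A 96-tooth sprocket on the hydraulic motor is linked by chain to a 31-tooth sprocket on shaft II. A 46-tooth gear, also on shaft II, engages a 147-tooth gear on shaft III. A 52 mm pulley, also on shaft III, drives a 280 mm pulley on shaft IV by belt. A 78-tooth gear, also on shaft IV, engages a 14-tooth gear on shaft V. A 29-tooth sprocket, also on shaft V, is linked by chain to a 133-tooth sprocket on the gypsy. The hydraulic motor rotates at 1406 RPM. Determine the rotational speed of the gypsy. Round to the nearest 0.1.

307.4 RPM

chain 31/96 = 0.32292 → 1406/0.32292 = 4354.1 RPM
gear mesh 147/46 = 3.1957 → 4354.1/3.1957 = 1362.5 RPM
belt 280/52 = 5.3846 → 1362.5/5.3846 = 253.04 RPM
gear mesh 14/78 = 0.17949 → 253.04/0.17949 = 1409.8 RPM
chain 133/29 = 4.5862 → 1409.8/4.5862 = 307.39 RPM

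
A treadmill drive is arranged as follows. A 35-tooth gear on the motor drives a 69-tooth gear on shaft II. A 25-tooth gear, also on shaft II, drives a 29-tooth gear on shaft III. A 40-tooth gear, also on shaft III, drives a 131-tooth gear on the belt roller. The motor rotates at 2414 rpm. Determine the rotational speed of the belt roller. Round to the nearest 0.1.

322.3 rpm

gear mesh 69/35 = 1.9714 → 2414/1.9714 = 1224.5 rpm
gear mesh 29/25 = 1.16 → 1224.5/1.16 = 1055.6 rpm
gear mesh 131/40 = 3.275 → 1055.6/3.275 = 322.32 rpm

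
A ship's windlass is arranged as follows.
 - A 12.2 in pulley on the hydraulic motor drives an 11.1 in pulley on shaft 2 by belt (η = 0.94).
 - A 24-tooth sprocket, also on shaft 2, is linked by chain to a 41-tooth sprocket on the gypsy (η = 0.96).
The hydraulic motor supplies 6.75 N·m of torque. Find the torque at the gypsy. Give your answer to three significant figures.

After the belt (11.1/12.2): 6.75 × 0.90984 × 0.94 = 5.7729 N·m
After the chain (41/24): 5.7729 × 1.7083 × 0.96 = 9.4676 N·m

9.47 N·m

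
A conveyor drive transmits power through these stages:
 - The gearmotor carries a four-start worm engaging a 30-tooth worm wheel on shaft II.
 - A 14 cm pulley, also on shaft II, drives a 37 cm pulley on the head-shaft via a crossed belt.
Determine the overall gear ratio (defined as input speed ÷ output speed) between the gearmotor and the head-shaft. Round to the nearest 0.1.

Each stage contributes driven/driver: worm 30/4 = 7.5, belt 37/14 = 2.6429.
Overall: 7.5 × 2.6429 = 19.821.

19.8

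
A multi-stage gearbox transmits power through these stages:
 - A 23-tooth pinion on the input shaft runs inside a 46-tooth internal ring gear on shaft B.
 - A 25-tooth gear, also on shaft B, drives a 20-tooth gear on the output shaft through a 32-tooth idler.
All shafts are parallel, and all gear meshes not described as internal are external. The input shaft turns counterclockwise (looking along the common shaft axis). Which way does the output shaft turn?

counterclockwise

the input shaft → shaft B: internal mesh, same direction → CCW.
shaft B → the output shaft: driver → idler → driven is 2 external meshes, 2 reversals → CCW.
2 reversals in total — an even number — so the output shaft turns the same way as the input shaft.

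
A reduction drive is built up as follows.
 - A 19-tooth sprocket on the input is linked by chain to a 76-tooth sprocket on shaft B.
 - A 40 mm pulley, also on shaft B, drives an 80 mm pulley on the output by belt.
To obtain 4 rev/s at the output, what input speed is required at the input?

Overall ratio R = 4 × 2 = 8.
Required input speed = output speed × R = 4 × 8 = 32 rev/s.

32 rev/s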